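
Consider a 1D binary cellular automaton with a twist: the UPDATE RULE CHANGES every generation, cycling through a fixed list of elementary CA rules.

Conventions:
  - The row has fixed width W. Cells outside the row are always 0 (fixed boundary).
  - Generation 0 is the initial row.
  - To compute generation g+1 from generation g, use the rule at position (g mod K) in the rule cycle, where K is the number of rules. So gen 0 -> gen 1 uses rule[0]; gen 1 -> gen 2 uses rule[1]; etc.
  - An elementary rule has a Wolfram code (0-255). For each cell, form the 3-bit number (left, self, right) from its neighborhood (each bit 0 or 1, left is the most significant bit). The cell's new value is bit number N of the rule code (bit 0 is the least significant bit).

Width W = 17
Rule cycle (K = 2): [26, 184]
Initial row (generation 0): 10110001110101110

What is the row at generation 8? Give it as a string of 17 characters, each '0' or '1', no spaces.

Answer: 00101000000000001

Derivation:
Gen 0: 10110001110101110
Gen 1 (rule 26): 00101011000001001
Gen 2 (rule 184): 00010110100000100
Gen 3 (rule 26): 00100100010001010
Gen 4 (rule 184): 00010010001000101
Gen 5 (rule 26): 00101101010101000
Gen 6 (rule 184): 00011010101010100
Gen 7 (rule 26): 00110000000000010
Gen 8 (rule 184): 00101000000000001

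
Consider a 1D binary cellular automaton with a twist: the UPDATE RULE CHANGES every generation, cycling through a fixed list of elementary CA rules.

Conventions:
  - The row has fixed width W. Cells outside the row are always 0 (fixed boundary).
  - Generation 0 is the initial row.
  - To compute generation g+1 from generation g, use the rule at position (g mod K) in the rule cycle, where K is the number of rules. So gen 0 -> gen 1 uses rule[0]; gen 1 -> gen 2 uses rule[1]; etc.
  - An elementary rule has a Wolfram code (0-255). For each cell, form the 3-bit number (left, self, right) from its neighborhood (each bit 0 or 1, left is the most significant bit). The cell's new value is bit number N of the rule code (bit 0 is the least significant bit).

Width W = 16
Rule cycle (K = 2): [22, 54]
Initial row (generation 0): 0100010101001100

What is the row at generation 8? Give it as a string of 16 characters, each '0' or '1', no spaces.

Answer: 0111100001111011

Derivation:
Gen 0: 0100010101001100
Gen 1 (rule 22): 1110110101110010
Gen 2 (rule 54): 0001001110001111
Gen 3 (rule 22): 0011110001010000
Gen 4 (rule 54): 0100001011111000
Gen 5 (rule 22): 1110011000000100
Gen 6 (rule 54): 0001100100001110
Gen 7 (rule 22): 0010011110010001
Gen 8 (rule 54): 0111100001111011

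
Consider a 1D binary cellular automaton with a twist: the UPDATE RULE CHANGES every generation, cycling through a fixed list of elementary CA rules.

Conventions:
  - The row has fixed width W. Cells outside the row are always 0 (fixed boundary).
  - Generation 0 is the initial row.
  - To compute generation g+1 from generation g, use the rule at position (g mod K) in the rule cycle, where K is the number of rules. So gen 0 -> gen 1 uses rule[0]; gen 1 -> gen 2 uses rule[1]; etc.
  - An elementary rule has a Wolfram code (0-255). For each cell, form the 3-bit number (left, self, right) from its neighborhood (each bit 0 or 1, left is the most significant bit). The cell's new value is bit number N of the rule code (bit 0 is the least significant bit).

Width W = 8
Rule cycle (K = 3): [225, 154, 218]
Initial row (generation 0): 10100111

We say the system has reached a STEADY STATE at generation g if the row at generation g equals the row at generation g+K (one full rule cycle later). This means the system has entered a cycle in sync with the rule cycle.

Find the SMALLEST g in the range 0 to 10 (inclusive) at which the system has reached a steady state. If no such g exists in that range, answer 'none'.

Answer: 9

Derivation:
Gen 0: 10100111
Gen 1 (rule 225): 01000011
Gen 2 (rule 154): 10100110
Gen 3 (rule 218): 00011111
Gen 4 (rule 225): 11001111
Gen 5 (rule 154): 10111110
Gen 6 (rule 218): 00111111
Gen 7 (rule 225): 10011111
Gen 8 (rule 154): 01111110
Gen 9 (rule 218): 11111111
Gen 10 (rule 225): 01111111
Gen 11 (rule 154): 11111110
Gen 12 (rule 218): 11111111
Gen 13 (rule 225): 01111111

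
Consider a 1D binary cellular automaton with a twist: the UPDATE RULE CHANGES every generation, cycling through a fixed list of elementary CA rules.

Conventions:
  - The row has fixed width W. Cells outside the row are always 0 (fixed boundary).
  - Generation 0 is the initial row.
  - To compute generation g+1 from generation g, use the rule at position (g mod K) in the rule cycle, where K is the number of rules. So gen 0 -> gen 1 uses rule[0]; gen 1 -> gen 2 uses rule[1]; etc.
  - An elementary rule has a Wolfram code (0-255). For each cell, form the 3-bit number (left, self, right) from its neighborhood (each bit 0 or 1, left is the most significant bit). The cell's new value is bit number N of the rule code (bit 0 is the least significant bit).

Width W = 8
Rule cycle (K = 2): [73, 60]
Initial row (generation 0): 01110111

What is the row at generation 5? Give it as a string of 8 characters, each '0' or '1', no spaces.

Gen 0: 01110111
Gen 1 (rule 73): 01010101
Gen 2 (rule 60): 01111111
Gen 3 (rule 73): 01000001
Gen 4 (rule 60): 01100001
Gen 5 (rule 73): 01101100

Answer: 01101100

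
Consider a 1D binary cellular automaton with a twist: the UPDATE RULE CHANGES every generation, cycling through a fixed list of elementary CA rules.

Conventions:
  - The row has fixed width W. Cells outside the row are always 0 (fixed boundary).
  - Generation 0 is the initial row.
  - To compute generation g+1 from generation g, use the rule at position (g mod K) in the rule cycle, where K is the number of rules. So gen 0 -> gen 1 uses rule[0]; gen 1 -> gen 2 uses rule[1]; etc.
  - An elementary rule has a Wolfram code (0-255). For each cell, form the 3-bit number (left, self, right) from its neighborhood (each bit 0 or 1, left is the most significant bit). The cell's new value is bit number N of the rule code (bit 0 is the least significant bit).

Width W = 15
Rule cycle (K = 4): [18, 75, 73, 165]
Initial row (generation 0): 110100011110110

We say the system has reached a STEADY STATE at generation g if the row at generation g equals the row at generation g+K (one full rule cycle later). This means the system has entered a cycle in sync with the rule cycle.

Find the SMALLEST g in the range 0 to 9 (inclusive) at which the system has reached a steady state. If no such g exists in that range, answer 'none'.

Answer: 9

Derivation:
Gen 0: 110100011110110
Gen 1 (rule 18): 000010100000001
Gen 2 (rule 75): 111100001111110
Gen 3 (rule 73): 100101101000010
Gen 4 (rule 165): 100110011011010
Gen 5 (rule 18): 011001100000001
Gen 6 (rule 75): 111011101111110
Gen 7 (rule 73): 101010101000010
Gen 8 (rule 165): 111111111011010
Gen 9 (rule 18): 000000000000001
Gen 10 (rule 75): 111111111111110
Gen 11 (rule 73): 100000000000010
Gen 12 (rule 165): 101111111111010
Gen 13 (rule 18): 000000000000001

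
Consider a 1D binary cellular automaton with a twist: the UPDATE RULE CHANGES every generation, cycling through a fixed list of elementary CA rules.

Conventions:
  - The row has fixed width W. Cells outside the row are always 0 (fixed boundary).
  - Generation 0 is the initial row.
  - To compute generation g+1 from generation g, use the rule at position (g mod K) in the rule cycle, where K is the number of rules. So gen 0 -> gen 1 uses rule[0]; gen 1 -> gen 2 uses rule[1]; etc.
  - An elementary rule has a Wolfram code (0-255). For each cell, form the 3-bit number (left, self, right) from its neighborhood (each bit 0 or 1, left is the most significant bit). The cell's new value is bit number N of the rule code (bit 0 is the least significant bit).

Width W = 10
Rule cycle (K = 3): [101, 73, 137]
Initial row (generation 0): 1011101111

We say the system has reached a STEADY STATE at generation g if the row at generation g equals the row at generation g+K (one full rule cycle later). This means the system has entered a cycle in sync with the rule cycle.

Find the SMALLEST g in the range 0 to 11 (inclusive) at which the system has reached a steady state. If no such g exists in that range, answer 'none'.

Answer: 9

Derivation:
Gen 0: 1011101111
Gen 1 (rule 101): 1100110001
Gen 2 (rule 73): 1100110100
Gen 3 (rule 137): 1000100001
Gen 4 (rule 101): 1010101101
Gen 5 (rule 73): 0000001100
Gen 6 (rule 137): 1111101001
Gen 7 (rule 101): 0000111001
Gen 8 (rule 73): 1110101000
Gen 9 (rule 137): 1100000011
Gen 10 (rule 101): 0101111001
Gen 11 (rule 73): 0001001000
Gen 12 (rule 137): 1100000011
Gen 13 (rule 101): 0101111001
Gen 14 (rule 73): 0001001000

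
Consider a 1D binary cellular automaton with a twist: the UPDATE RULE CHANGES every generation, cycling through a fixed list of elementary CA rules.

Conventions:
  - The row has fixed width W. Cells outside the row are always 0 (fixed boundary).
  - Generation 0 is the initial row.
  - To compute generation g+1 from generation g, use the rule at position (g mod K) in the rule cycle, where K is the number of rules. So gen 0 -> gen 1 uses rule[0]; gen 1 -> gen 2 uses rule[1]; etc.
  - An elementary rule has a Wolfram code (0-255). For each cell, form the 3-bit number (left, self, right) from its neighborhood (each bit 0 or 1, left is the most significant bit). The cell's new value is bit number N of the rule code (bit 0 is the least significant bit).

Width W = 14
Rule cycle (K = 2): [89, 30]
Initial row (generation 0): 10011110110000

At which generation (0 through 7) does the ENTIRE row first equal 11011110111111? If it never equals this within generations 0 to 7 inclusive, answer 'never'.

Gen 0: 10011110110000
Gen 1 (rule 89): 01010010111111
Gen 2 (rule 30): 11011110100000
Gen 3 (rule 89): 11010010011111
Gen 4 (rule 30): 10011111110000
Gen 5 (rule 89): 01010000011111
Gen 6 (rule 30): 11011000110000
Gen 7 (rule 89): 11011110111111

Answer: 7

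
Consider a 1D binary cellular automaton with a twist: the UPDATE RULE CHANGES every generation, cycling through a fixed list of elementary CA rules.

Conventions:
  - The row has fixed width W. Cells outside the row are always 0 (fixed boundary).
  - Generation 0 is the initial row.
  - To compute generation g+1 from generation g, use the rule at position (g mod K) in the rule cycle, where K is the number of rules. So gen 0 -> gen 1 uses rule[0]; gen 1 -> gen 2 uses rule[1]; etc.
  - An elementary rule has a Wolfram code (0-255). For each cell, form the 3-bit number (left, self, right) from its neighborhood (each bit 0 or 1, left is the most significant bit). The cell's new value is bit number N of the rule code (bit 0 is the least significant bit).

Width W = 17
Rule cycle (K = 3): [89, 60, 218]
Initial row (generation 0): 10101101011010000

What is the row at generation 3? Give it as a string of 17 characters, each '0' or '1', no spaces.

Gen 0: 10101101011010000
Gen 1 (rule 89): 00001100011001111
Gen 2 (rule 60): 00001010010101000
Gen 3 (rule 218): 00010001100000100

Answer: 00010001100000100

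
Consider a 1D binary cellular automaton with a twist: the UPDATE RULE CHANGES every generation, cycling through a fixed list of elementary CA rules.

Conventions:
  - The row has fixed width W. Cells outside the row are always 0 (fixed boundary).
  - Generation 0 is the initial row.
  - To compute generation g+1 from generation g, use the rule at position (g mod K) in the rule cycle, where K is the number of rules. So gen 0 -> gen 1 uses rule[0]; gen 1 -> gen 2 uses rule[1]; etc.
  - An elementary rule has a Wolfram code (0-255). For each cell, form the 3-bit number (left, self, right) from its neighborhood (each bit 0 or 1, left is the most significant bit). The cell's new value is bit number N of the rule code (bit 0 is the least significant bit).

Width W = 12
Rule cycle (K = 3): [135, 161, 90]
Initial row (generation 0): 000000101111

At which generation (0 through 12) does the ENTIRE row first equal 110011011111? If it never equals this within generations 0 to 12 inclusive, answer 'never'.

Answer: never

Derivation:
Gen 0: 000000101111
Gen 1 (rule 135): 111111100110
Gen 2 (rule 161): 011111000000
Gen 3 (rule 90): 110001100000
Gen 4 (rule 135): 000110001111
Gen 5 (rule 161): 110000100110
Gen 6 (rule 90): 111001011111
Gen 7 (rule 135): 010011001110
Gen 8 (rule 161): 000000000100
Gen 9 (rule 90): 000000001010
Gen 10 (rule 135): 111111111010
Gen 11 (rule 161): 011111110100
Gen 12 (rule 90): 110000010010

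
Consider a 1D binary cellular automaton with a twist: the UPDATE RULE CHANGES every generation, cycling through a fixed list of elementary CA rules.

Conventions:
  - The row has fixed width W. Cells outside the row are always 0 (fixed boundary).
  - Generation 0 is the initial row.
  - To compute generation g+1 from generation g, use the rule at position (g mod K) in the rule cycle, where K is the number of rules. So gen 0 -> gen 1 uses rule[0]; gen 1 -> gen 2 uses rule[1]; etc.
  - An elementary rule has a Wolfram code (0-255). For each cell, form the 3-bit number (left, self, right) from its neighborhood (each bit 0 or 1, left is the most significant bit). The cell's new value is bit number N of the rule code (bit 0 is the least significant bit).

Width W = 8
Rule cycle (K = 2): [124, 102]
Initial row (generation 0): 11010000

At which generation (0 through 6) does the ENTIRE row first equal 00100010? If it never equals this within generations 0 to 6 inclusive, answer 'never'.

Answer: 6

Derivation:
Gen 0: 11010000
Gen 1 (rule 124): 11111000
Gen 2 (rule 102): 00001000
Gen 3 (rule 124): 00001100
Gen 4 (rule 102): 00010100
Gen 5 (rule 124): 00011110
Gen 6 (rule 102): 00100010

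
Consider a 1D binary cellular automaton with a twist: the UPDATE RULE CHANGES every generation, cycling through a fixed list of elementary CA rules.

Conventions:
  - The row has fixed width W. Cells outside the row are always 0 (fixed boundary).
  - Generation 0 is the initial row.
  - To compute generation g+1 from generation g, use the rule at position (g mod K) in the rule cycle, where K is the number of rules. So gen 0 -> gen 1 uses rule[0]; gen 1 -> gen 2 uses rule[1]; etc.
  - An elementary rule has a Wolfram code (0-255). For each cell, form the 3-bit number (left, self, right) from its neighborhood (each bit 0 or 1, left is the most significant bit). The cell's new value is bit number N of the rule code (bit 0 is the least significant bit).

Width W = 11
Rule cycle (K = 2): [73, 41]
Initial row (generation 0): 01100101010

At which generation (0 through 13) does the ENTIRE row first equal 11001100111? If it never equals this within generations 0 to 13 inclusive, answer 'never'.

Gen 0: 01100101010
Gen 1 (rule 73): 01100000000
Gen 2 (rule 41): 01001111111
Gen 3 (rule 73): 00001000001
Gen 4 (rule 41): 11100011100
Gen 5 (rule 73): 10101010101
Gen 6 (rule 41): 01010101010
Gen 7 (rule 73): 00000000000
Gen 8 (rule 41): 11111111111
Gen 9 (rule 73): 10000000001
Gen 10 (rule 41): 00111111100
Gen 11 (rule 73): 10100000101
Gen 12 (rule 41): 01001110010
Gen 13 (rule 73): 00001010000

Answer: never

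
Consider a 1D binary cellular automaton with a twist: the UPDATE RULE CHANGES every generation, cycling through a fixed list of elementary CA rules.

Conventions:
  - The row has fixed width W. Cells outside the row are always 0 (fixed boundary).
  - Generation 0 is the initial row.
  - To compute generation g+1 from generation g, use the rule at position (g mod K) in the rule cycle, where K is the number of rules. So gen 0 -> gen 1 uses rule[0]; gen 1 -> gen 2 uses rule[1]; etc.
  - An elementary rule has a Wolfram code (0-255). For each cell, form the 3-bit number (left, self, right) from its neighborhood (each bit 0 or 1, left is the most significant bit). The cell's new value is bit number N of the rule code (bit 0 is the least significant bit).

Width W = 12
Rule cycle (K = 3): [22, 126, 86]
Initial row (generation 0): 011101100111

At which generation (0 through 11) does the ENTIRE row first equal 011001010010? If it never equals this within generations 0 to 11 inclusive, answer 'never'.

Gen 0: 011101100111
Gen 1 (rule 22): 100000011000
Gen 2 (rule 126): 110000111100
Gen 3 (rule 86): 011001000110
Gen 4 (rule 22): 100111101001
Gen 5 (rule 126): 111100111111
Gen 6 (rule 86): 000111000001
Gen 7 (rule 22): 001000100011
Gen 8 (rule 126): 011101110111
Gen 9 (rule 86): 100100010001
Gen 10 (rule 22): 111110111011
Gen 11 (rule 126): 100011101111

Answer: never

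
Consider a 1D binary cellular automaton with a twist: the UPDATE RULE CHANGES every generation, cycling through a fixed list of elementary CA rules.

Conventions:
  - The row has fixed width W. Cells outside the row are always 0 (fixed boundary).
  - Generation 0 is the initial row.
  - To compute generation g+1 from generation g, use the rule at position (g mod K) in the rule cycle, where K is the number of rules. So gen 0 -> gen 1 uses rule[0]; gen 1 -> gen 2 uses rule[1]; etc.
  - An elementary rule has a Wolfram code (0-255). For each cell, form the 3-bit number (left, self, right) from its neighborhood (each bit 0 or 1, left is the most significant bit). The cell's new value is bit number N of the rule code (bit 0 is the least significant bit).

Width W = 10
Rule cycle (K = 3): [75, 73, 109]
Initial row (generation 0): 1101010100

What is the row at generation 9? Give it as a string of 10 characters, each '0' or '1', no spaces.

Answer: 1111110101

Derivation:
Gen 0: 1101010100
Gen 1 (rule 75): 1100000001
Gen 2 (rule 73): 1101111100
Gen 3 (rule 109): 1111000101
Gen 4 (rule 75): 1001011000
Gen 5 (rule 73): 0000011011
Gen 6 (rule 109): 1111011111
Gen 7 (rule 75): 1001010001
Gen 8 (rule 73): 0000000100
Gen 9 (rule 109): 1111110101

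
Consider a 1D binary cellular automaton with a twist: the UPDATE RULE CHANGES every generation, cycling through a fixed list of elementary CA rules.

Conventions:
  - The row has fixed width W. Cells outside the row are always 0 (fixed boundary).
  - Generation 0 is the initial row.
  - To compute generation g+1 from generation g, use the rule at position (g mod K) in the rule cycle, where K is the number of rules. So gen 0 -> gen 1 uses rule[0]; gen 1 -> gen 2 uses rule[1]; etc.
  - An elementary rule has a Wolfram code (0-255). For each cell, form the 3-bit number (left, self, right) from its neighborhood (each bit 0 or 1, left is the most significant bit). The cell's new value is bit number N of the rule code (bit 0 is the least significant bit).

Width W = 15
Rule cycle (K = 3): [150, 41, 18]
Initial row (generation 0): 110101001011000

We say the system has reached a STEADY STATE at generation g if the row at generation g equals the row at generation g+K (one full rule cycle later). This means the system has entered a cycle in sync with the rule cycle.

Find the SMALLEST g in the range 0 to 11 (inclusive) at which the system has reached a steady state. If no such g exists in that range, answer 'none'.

Answer: 9

Derivation:
Gen 0: 110101001011000
Gen 1 (rule 150): 000101111000100
Gen 2 (rule 41): 110011000010001
Gen 3 (rule 18): 001100100101010
Gen 4 (rule 150): 010011111101011
Gen 5 (rule 41): 000010000010110
Gen 6 (rule 18): 000101000100001
Gen 7 (rule 150): 001101101110011
Gen 8 (rule 41): 101011011000010
Gen 9 (rule 18): 000000000100101
Gen 10 (rule 150): 000000001111101
Gen 11 (rule 41): 111111101000010
Gen 12 (rule 18): 000000000100101
Gen 13 (rule 150): 000000001111101
Gen 14 (rule 41): 111111101000010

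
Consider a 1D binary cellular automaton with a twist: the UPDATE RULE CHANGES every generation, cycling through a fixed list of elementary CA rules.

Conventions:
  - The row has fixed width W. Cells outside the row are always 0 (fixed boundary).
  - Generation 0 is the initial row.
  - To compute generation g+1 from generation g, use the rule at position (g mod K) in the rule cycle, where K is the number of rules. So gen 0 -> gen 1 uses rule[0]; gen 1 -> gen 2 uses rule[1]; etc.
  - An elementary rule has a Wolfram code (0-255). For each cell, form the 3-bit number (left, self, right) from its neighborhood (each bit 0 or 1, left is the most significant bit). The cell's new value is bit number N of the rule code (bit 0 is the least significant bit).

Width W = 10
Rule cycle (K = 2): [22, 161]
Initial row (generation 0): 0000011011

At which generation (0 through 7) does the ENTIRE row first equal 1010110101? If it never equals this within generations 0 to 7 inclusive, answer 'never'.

Gen 0: 0000011011
Gen 1 (rule 22): 0000100000
Gen 2 (rule 161): 1110001111
Gen 3 (rule 22): 0001010000
Gen 4 (rule 161): 1100100111
Gen 5 (rule 22): 0011111000
Gen 6 (rule 161): 1001110011
Gen 7 (rule 22): 1110001100

Answer: never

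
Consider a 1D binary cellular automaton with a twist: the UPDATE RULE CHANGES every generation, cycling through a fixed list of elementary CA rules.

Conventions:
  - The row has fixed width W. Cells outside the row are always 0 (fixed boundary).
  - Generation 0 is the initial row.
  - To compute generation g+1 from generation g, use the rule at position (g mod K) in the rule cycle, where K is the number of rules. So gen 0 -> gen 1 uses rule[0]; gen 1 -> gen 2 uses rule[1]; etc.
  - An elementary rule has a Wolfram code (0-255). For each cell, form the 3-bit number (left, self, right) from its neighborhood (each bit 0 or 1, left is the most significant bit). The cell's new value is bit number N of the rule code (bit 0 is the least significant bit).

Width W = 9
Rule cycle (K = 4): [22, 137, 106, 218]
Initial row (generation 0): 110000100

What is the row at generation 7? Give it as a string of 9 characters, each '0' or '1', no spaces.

Gen 0: 110000100
Gen 1 (rule 22): 001001110
Gen 2 (rule 137): 100001100
Gen 3 (rule 106): 000011100
Gen 4 (rule 218): 000111110
Gen 5 (rule 22): 001000001
Gen 6 (rule 137): 100011100
Gen 7 (rule 106): 000110100

Answer: 000110100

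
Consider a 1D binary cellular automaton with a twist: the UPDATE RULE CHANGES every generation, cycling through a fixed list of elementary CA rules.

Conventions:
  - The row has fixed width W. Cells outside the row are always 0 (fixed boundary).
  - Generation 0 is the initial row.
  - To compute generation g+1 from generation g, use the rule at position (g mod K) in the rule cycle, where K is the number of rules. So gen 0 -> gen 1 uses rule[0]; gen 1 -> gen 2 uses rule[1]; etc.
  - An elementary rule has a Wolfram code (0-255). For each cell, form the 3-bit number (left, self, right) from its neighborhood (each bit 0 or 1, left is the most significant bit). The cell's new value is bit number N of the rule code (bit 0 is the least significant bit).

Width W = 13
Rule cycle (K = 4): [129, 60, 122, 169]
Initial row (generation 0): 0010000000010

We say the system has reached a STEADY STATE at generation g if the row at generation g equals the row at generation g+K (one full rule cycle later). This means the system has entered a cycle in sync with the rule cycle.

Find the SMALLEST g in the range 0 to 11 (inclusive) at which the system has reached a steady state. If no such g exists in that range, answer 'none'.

Gen 0: 0010000000010
Gen 1 (rule 129): 1000111111000
Gen 2 (rule 60): 1100100000100
Gen 3 (rule 122): 1111010001010
Gen 4 (rule 169): 1110100100100
Gen 5 (rule 129): 0100000000001
Gen 6 (rule 60): 0110000000001
Gen 7 (rule 122): 1111000000010
Gen 8 (rule 169): 1110011111000
Gen 9 (rule 129): 0100001110011
Gen 10 (rule 60): 0110001001010
Gen 11 (rule 122): 1111010110101
Gen 12 (rule 169): 1110101101010
Gen 13 (rule 129): 0100000000000
Gen 14 (rule 60): 0110000000000
Gen 15 (rule 122): 1111000000000

Answer: none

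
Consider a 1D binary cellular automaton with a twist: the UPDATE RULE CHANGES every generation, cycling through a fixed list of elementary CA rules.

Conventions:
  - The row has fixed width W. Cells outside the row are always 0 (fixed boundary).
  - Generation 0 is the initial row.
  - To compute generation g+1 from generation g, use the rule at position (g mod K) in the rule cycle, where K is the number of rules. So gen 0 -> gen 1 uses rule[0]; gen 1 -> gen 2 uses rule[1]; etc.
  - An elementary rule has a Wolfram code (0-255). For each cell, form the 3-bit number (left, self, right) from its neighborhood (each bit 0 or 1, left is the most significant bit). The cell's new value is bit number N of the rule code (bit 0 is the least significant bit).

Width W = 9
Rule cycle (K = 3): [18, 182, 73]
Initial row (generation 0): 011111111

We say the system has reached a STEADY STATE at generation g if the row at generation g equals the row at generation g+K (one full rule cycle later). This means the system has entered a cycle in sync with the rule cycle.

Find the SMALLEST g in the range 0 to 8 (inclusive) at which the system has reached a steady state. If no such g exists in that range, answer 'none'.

Answer: 4

Derivation:
Gen 0: 011111111
Gen 1 (rule 18): 100000000
Gen 2 (rule 182): 110000000
Gen 3 (rule 73): 110111111
Gen 4 (rule 18): 000000000
Gen 5 (rule 182): 000000000
Gen 6 (rule 73): 111111111
Gen 7 (rule 18): 000000000
Gen 8 (rule 182): 000000000
Gen 9 (rule 73): 111111111
Gen 10 (rule 18): 000000000
Gen 11 (rule 182): 000000000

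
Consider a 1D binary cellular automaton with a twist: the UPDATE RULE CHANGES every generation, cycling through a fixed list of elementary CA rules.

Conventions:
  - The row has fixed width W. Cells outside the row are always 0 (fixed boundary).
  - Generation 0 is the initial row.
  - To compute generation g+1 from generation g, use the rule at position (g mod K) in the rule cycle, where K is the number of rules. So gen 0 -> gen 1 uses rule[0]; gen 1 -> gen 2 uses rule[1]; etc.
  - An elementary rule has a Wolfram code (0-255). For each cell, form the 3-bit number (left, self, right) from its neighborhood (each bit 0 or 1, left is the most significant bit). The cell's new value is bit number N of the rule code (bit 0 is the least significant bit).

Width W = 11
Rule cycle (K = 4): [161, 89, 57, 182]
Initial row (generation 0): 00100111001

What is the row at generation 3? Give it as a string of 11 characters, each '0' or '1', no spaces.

Answer: 01000101000

Derivation:
Gen 0: 00100111001
Gen 1 (rule 161): 10000010000
Gen 2 (rule 89): 01111001111
Gen 3 (rule 57): 01000101000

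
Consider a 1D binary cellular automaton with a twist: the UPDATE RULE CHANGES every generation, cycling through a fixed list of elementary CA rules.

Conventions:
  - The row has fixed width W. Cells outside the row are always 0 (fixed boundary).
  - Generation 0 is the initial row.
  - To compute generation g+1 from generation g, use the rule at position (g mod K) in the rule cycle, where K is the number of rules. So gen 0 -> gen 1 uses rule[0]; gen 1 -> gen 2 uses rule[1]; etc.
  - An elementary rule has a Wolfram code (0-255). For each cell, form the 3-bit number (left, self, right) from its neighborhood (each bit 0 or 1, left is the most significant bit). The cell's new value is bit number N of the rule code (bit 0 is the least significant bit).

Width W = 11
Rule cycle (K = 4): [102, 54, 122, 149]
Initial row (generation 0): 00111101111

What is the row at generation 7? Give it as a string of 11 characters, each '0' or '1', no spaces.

Gen 0: 00111101111
Gen 1 (rule 102): 01000110001
Gen 2 (rule 54): 11101001011
Gen 3 (rule 122): 10110110111
Gen 4 (rule 149): 10000000010
Gen 5 (rule 102): 10000000110
Gen 6 (rule 54): 11000001001
Gen 7 (rule 122): 11100010110

Answer: 11100010110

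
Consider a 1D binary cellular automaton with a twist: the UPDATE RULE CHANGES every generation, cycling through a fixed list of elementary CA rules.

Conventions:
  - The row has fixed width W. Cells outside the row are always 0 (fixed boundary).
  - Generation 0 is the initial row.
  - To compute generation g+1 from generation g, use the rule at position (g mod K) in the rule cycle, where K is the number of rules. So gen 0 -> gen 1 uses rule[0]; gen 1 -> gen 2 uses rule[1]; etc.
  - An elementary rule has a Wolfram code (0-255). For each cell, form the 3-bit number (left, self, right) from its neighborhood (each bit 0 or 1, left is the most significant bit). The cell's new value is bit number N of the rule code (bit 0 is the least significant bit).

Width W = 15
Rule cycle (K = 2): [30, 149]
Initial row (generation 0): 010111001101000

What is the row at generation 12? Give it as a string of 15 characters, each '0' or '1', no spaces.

Answer: 110010110110111

Derivation:
Gen 0: 010111001101000
Gen 1 (rule 30): 110100111001100
Gen 2 (rule 149): 000110010100011
Gen 3 (rule 30): 001101110110110
Gen 4 (rule 149): 100000100000001
Gen 5 (rule 30): 110001110000011
Gen 6 (rule 149): 001100101111000
Gen 7 (rule 30): 011011101000100
Gen 8 (rule 149): 000001001110111
Gen 9 (rule 30): 000011111000100
Gen 10 (rule 149): 111001110110111
Gen 11 (rule 30): 100111000100100
Gen 12 (rule 149): 110010110110111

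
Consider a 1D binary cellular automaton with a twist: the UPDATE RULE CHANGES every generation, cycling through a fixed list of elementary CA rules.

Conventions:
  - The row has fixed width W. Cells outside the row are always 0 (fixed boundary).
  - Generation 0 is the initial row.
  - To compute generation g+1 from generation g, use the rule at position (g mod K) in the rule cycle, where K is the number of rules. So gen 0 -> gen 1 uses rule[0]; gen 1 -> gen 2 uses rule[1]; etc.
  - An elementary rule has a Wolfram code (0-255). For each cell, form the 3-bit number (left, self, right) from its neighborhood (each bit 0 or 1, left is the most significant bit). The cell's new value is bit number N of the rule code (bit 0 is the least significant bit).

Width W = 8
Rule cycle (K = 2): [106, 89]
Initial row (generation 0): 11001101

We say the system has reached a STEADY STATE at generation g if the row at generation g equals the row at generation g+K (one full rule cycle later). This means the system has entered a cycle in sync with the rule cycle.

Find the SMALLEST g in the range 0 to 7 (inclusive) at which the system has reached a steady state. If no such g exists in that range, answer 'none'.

Answer: 6

Derivation:
Gen 0: 11001101
Gen 1 (rule 106): 11011110
Gen 2 (rule 89): 11010011
Gen 3 (rule 106): 11100111
Gen 4 (rule 89): 10110101
Gen 5 (rule 106): 01111010
Gen 6 (rule 89): 01001001
Gen 7 (rule 106): 10010010
Gen 8 (rule 89): 01001001
Gen 9 (rule 106): 10010010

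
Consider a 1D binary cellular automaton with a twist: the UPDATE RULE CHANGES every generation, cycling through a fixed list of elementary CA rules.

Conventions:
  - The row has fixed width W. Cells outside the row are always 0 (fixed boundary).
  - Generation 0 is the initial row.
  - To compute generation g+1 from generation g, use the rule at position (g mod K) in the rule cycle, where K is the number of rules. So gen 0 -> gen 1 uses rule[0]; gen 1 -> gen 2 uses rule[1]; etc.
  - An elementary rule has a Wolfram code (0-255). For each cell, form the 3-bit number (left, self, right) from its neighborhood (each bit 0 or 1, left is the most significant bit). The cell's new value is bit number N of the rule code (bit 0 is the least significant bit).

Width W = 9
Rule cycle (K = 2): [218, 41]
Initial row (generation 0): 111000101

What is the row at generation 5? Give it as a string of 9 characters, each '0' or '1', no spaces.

Answer: 010011100

Derivation:
Gen 0: 111000101
Gen 1 (rule 218): 111101000
Gen 2 (rule 41): 100010011
Gen 3 (rule 218): 010101111
Gen 4 (rule 41): 001011000
Gen 5 (rule 218): 010011100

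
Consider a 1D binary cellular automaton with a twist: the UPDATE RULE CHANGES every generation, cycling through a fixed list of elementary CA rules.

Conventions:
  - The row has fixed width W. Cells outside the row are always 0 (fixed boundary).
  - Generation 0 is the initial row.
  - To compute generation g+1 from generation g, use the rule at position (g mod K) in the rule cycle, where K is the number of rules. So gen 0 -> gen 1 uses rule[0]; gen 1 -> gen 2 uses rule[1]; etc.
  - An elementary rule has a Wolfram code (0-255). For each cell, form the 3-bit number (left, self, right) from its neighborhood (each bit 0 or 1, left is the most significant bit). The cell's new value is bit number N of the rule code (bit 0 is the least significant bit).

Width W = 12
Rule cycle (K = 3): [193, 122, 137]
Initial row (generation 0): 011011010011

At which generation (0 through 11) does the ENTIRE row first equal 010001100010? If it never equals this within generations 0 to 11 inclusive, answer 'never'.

Answer: 7

Derivation:
Gen 0: 011011010011
Gen 1 (rule 193): 001001000001
Gen 2 (rule 122): 010110100010
Gen 3 (rule 137): 000100001000
Gen 4 (rule 193): 110001100011
Gen 5 (rule 122): 111011110111
Gen 6 (rule 137): 110011100110
Gen 7 (rule 193): 010001100010
Gen 8 (rule 122): 101011110101
Gen 9 (rule 137): 000011100000
Gen 10 (rule 193): 111001101111
Gen 11 (rule 122): 101111111001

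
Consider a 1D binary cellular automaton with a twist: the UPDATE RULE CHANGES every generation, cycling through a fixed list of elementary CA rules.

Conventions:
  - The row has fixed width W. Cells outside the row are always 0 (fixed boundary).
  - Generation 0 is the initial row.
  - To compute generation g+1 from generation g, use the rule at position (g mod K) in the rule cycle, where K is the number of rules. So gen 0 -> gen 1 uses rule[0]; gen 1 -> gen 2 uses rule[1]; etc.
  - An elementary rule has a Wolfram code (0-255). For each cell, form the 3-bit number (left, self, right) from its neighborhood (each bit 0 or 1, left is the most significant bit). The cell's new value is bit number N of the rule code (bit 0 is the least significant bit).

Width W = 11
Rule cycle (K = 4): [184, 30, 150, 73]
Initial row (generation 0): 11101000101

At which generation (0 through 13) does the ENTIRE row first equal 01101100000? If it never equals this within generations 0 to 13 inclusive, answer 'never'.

Answer: 10

Derivation:
Gen 0: 11101000101
Gen 1 (rule 184): 11010100010
Gen 2 (rule 30): 10010110111
Gen 3 (rule 150): 11110000010
Gen 4 (rule 73): 10010111000
Gen 5 (rule 184): 01001110100
Gen 6 (rule 30): 11111000110
Gen 7 (rule 150): 01110101001
Gen 8 (rule 73): 01010000000
Gen 9 (rule 184): 00101000000
Gen 10 (rule 30): 01101100000
Gen 11 (rule 150): 10000010000
Gen 12 (rule 73): 00111000111
Gen 13 (rule 184): 00110100110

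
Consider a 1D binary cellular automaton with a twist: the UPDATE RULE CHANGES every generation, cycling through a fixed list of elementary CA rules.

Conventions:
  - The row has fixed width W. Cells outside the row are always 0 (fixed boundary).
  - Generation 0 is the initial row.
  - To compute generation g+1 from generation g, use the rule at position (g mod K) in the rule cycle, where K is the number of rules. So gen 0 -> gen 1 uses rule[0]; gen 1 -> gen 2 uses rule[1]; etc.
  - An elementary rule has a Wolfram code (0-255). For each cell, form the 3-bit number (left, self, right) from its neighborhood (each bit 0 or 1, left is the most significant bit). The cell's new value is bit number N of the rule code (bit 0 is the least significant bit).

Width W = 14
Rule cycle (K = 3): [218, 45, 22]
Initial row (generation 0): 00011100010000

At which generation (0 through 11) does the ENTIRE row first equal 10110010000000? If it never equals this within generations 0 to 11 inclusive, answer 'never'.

Gen 0: 00011100010000
Gen 1 (rule 218): 00111110101000
Gen 2 (rule 45): 10100001111011
Gen 3 (rule 22): 10110010000000
Gen 4 (rule 218): 00111101000000
Gen 5 (rule 45): 10100011011111
Gen 6 (rule 22): 10110100000000
Gen 7 (rule 218): 00110010000000
Gen 8 (rule 45): 10100010111111
Gen 9 (rule 22): 10110110000000
Gen 10 (rule 218): 00110111000000
Gen 11 (rule 45): 10101100011111

Answer: 3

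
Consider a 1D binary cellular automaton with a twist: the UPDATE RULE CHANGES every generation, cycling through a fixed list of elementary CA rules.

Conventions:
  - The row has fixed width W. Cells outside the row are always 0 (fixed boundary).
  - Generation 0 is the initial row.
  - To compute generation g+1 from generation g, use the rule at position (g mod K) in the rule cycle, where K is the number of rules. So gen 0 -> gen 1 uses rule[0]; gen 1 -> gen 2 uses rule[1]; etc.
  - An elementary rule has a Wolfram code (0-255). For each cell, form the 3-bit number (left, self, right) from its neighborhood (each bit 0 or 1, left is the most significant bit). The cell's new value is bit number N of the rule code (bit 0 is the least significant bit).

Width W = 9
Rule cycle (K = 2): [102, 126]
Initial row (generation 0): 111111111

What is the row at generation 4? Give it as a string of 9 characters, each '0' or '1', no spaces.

Answer: 000001111

Derivation:
Gen 0: 111111111
Gen 1 (rule 102): 000000001
Gen 2 (rule 126): 000000011
Gen 3 (rule 102): 000000101
Gen 4 (rule 126): 000001111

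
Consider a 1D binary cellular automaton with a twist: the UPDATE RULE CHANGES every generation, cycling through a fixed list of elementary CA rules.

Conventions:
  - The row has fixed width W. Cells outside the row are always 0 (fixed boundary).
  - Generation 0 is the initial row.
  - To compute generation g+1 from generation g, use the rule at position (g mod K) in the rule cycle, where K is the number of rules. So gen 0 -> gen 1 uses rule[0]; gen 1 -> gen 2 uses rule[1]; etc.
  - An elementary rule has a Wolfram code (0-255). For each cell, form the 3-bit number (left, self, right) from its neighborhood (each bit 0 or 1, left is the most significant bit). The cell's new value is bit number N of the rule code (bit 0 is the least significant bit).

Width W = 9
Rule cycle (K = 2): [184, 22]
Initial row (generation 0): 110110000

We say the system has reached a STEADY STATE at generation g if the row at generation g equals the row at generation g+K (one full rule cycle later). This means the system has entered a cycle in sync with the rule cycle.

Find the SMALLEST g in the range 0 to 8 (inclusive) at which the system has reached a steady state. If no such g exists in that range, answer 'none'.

Gen 0: 110110000
Gen 1 (rule 184): 101101000
Gen 2 (rule 22): 100001100
Gen 3 (rule 184): 010001010
Gen 4 (rule 22): 111011011
Gen 5 (rule 184): 110110110
Gen 6 (rule 22): 000000001
Gen 7 (rule 184): 000000000
Gen 8 (rule 22): 000000000
Gen 9 (rule 184): 000000000
Gen 10 (rule 22): 000000000

Answer: 7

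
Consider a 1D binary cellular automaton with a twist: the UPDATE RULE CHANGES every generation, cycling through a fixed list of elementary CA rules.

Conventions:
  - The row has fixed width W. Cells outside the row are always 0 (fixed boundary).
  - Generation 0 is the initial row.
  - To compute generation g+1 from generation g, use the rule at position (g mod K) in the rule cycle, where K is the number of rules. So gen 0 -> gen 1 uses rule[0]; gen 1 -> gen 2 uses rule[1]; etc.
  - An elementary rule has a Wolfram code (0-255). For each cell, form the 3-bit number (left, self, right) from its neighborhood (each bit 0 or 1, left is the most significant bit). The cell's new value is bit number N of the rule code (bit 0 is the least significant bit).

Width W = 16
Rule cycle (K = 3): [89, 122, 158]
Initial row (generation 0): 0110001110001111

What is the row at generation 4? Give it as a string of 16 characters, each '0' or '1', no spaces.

Gen 0: 0110001110001111
Gen 1 (rule 89): 0111101011101001
Gen 2 (rule 122): 1100110110110110
Gen 3 (rule 158): 1011100100100101
Gen 4 (rule 89): 0010110010010000

Answer: 0010110010010000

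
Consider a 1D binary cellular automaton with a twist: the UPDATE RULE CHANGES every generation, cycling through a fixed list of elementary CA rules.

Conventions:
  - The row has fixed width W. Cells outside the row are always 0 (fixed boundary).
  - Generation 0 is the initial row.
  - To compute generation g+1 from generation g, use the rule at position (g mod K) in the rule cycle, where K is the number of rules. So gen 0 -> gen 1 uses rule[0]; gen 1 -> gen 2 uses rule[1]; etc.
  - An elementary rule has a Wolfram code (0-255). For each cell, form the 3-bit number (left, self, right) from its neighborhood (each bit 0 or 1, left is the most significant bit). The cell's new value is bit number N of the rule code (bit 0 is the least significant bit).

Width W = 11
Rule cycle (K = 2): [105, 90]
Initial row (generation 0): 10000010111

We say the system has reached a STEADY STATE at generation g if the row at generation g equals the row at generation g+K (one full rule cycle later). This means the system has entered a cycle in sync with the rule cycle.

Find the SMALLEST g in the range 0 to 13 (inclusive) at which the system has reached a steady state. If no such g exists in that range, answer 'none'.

Answer: 13

Derivation:
Gen 0: 10000010111
Gen 1 (rule 105): 00111001101
Gen 2 (rule 90): 01101111100
Gen 3 (rule 105): 01111000101
Gen 4 (rule 90): 11001101000
Gen 5 (rule 105): 11001110011
Gen 6 (rule 90): 11111011111
Gen 7 (rule 105): 10001110001
Gen 8 (rule 90): 01011011010
Gen 9 (rule 105): 00111111100
Gen 10 (rule 90): 01100000110
Gen 11 (rule 105): 01101110110
Gen 12 (rule 90): 11101010111
Gen 13 (rule 105): 10110101101
Gen 14 (rule 90): 00110001100
Gen 15 (rule 105): 10110101101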